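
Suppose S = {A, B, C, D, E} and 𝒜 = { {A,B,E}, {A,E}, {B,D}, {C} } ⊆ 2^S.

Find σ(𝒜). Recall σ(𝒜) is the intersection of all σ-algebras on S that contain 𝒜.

σ(𝒜) = { {}, {B}, {C}, {D}, {A,E}, {B,C}, {B,D}, {C,D}, {A,B,E}, {A,C,E}, {A,D,E}, {B,C,D}, {A,B,C,E}, {A,B,D,E}, {A,C,D,E}, S }

Trace:
Start: 𝒜 ∪ {∅, S} = { {}, {C}, {A,E}, {B,D}, {A,B,E}, S }.
Round 1: +5 →
  {C,D}  = ᶜ of {A,B,E}
  {A,C,E}  = ᶜ of {B,D}
  {B,C,D}  = ᶜ of {A,E}
  {A,B,C,E}  = {C} ∪ {A,B,E}
  {A,B,D,E}  = ᶜ of {C}
  |family| = 11
Round 2 adds 2:
  {D}  = ᶜ of {A,B,C,E}
  {A,C,D,E}  = {C,D} ∪ {A,C,E}
  |family| = 13
Round 3: 2 new —
  {B}  = ᶜ of {A,C,D,E}
  {A,D,E}  = {A,E} ∪ {D}
  |family| = 15
Round 4 adds 1:
  {B,C}  = ᶜ of {A,D,E}
  |family| = 16
Round 5 adds nothing — fixpoint reached.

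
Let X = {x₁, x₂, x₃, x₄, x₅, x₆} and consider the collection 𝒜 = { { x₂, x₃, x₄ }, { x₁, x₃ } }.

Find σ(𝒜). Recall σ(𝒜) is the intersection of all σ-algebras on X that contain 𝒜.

σ(𝒜) (16 sets): { ∅, { x₁ }, { x₃ }, { x₁, x₃ }, { x₂, x₄ }, { x₅, x₆ }, { x₁, x₂, x₄ }, { x₁, x₅, x₆ }, { x₂, x₃, x₄ }, { x₃, x₅, x₆ }, { x₁, x₂, x₃, x₄ }, { x₁, x₃, x₅, x₆ }, { x₂, x₄, x₅, x₆ }, { x₁, x₂, x₄, x₅, x₆ }, { x₂, x₃, x₄, x₅, x₆ }, X }

Check:
Begin from { ∅, { x₁, x₃ }, { x₂, x₃, x₄ }, X } (that is, 𝒜 plus ∅ and X).
Step 1. New:
  { x₁, x₅, x₆ }  = complement { x₂, x₃, x₄ }
  { x₁, x₂, x₃, x₄ }  = { x₁, x₃ } ∪ { x₂, x₃, x₄ }
  { x₂, x₄, x₅, x₆ }  = complement { x₁, x₃ }
  |family| = 7
Step 2 (4 new):
  { x₅, x₆ }  = complement { x₁, x₂, x₃, x₄ }
  { x₁, x₃, x₅, x₆ }  = { x₁, x₅, x₆ } ∪ { x₁, x₃ }
  { x₁, x₂, x₄, x₅, x₆ }  = { x₂, x₄, x₅, x₆ } ∪ { x₁, x₅, x₆ }
  { x₂, x₃, x₄, x₅, x₆ }  = { x₂, x₄, x₅, x₆ } ∪ { x₂, x₃, x₄ }
  |family| = 11
Step 3: 3 new —
  { x₁ }  = complement { x₂, x₃, x₄, x₅, x₆ }
  { x₃ }  = complement { x₁, x₂, x₄, x₅, x₆ }
  { x₂, x₄ }  = complement { x₁, x₃, x₅, x₆ }
  |family| = 14
Step 4 (2 new):
  { x₁, x₂, x₄ }  = { x₂, x₄ } ∪ { x₁ }
  { x₃, x₅, x₆ }  = { x₃ } ∪ { x₅, x₆ }
  |family| = 16
Step 5 adds nothing — fixpoint reached.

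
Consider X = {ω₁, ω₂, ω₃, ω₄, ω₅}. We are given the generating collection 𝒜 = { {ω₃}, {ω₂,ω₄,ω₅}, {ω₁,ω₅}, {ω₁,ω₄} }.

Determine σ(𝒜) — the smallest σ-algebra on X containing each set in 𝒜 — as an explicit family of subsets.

Initial family (6 sets): { {}, {ω₃}, {ω₁,ω₄}, {ω₁,ω₅}, {ω₂,ω₄,ω₅}, X }.
Round 1 adds 8:
  {ω₁,ω₃}  = ᶜ of {ω₂,ω₄,ω₅}
  {ω₁,ω₃,ω₄}  = {ω₃} ∪ {ω₁,ω₄}
  {ω₁,ω₃,ω₅}  = {ω₃} ∪ {ω₁,ω₅}
  {ω₁,ω₄,ω₅}  = {ω₁,ω₄} ∪ {ω₁,ω₅}
  {ω₂,ω₃,ω₄}  = ᶜ of {ω₁,ω₅}
  {ω₂,ω₃,ω₅}  = ᶜ of {ω₁,ω₄}
  {ω₁,ω₂,ω₄,ω₅}  = ᶜ of {ω₃}
  {ω₂,ω₃,ω₄,ω₅}  = {ω₃} ∪ {ω₂,ω₄,ω₅}
  — 14 sets.
Round 2 (7 new):
  {ω₁}  = ᶜ of {ω₂,ω₃,ω₄,ω₅}
  {ω₂,ω₃}  = ᶜ of {ω₁,ω₄,ω₅}
  {ω₂,ω₄}  = ᶜ of {ω₁,ω₃,ω₅}
  {ω₂,ω₅}  = ᶜ of {ω₁,ω₃,ω₄}
  {ω₁,ω₂,ω₃,ω₄}  = {ω₂,ω₃,ω₄} ∪ {ω₁,ω₃,ω₄}
  {ω₁,ω₂,ω₃,ω₅}  = {ω₁,ω₃,ω₅} ∪ {ω₂,ω₃,ω₅}
  {ω₁,ω₃,ω₄,ω₅}  = {ω₁,ω₄,ω₅} ∪ {ω₁,ω₃,ω₅}
  — 21 sets.
Round 3: +6 →
  {ω₂}  = ᶜ of {ω₁,ω₃,ω₄,ω₅}
  {ω₄}  = ᶜ of {ω₁,ω₂,ω₃,ω₅}
  {ω₅}  = ᶜ of {ω₁,ω₂,ω₃,ω₄}
  {ω₁,ω₂,ω₃}  = {ω₁,ω₃} ∪ {ω₂,ω₃}
  {ω₁,ω₂,ω₄}  = {ω₁,ω₄} ∪ {ω₂,ω₄}
  {ω₁,ω₂,ω₅}  = {ω₂,ω₅} ∪ {ω₁,ω₅}
  — 27 sets.
Round 4. New:
  {ω₁,ω₂}  = {ω₂} ∪ {ω₁}
  {ω₃,ω₄}  = ᶜ of {ω₁,ω₂,ω₅}
  {ω₃,ω₅}  = ᶜ of {ω₁,ω₂,ω₄}
  {ω₄,ω₅}  = ᶜ of {ω₁,ω₂,ω₃}
  — 31 sets.
Round 5. New:
  {ω₃,ω₄,ω₅}  = ᶜ of {ω₁,ω₂}
  — 32 sets.
Round 6: closed — nothing new.

σ(𝒜) = { {}, {ω₁}, {ω₂}, {ω₃}, {ω₄}, {ω₅}, {ω₁,ω₂}, {ω₁,ω₃}, {ω₁,ω₄}, {ω₁,ω₅}, {ω₂,ω₃}, {ω₂,ω₄}, {ω₂,ω₅}, {ω₃,ω₄}, {ω₃,ω₅}, {ω₄,ω₅}, {ω₁,ω₂,ω₃}, {ω₁,ω₂,ω₄}, {ω₁,ω₂,ω₅}, {ω₁,ω₃,ω₄}, {ω₁,ω₃,ω₅}, {ω₁,ω₄,ω₅}, {ω₂,ω₃,ω₄}, {ω₂,ω₃,ω₅}, {ω₂,ω₄,ω₅}, {ω₃,ω₄,ω₅}, {ω₁,ω₂,ω₃,ω₄}, {ω₁,ω₂,ω₃,ω₅}, {ω₁,ω₂,ω₄,ω₅}, {ω₁,ω₃,ω₄,ω₅}, {ω₂,ω₃,ω₄,ω₅}, X }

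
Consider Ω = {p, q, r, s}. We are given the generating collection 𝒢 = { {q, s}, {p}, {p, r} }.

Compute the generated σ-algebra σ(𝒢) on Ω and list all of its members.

σ(𝒢) = { {}, {p}, {r}, {p, r}, {q, s}, {p, q, s}, {q, r, s}, Ω }

Check:
Initial family (5 sets): { {}, {p}, {p, r}, {q, s}, Ω }.
Round 1: +2 →
  {p, q, s}  = {q, s} ∪ {p}
  {q, r, s}  = {p}ᶜ
  |family| = 7
Round 2 (1 new):
  {r}  = {p, q, s}ᶜ
  |family| = 8
Round 3: already closed under ᶜ and ∪.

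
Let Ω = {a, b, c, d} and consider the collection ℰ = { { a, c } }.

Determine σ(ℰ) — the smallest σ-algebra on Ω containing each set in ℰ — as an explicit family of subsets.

Answer: σ(ℰ) = { ∅, { a, c }, { b, d }, Ω }

Check:
Begin from { ∅, { a, c }, Ω } (that is, ℰ plus ∅ and Ω).
Iteration 1. New:
  { b, d }  = ᶜ of { a, c }
  (now 4)
Iteration 2: no new sets; the family is a σ-algebra.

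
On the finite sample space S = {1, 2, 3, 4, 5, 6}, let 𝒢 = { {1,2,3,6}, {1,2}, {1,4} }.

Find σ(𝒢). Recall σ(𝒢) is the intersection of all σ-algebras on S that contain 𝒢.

σ(𝒢) (32 sets): { ∅, {1}, {2}, {4}, {5}, {1,2}, {1,4}, {1,5}, {2,4}, {2,5}, {3,6}, {4,5}, {1,2,4}, {1,2,5}, {1,3,6}, {1,4,5}, {2,3,6}, {2,4,5}, {3,4,6}, {3,5,6}, {1,2,3,6}, {1,2,4,5}, {1,3,4,6}, {1,3,5,6}, {2,3,4,6}, {2,3,5,6}, {3,4,5,6}, {1,2,3,4,6}, {1,2,3,5,6}, {1,3,4,5,6}, {2,3,4,5,6}, S }

Check:
Begin from { ∅, {1,2}, {1,4}, {1,2,3,6}, S } (that is, 𝒢 plus ∅ and S).
Round 1: 5 new —
  {4,5}  = S∖{1,2,3,6}
  {1,2,4}  = {1,4} ∪ {1,2}
  {2,3,5,6}  = S∖{1,4}
  {3,4,5,6}  = S∖{1,2}
  {1,2,3,4,6}  = {1,4} ∪ {1,2,3,6}
  — 10 sets.
Round 2 adds 7:
  {5}  = S∖{1,2,3,4,6}
  {1,4,5}  = {4,5} ∪ {1,4}
  {3,5,6}  = S∖{1,2,4}
  {1,2,4,5}  = {1,2} ∪ {4,5}
  {1,2,3,5,6}  = {1,2} ∪ {2,3,5,6}
  {1,3,4,5,6}  = {3,4,5,6} ∪ {1,4}
  {2,3,4,5,6}  = {3,4,5,6} ∪ {2,3,5,6}
  — 17 sets.
Round 3 (6 new):
  {1}  = S∖{2,3,4,5,6}
  {2}  = S∖{1,3,4,5,6}
  {4}  = S∖{1,2,3,5,6}
  {3,6}  = S∖{1,2,4,5}
  {1,2,5}  = {1,2} ∪ {5}
  {2,3,6}  = S∖{1,4,5}
  — 23 sets.
Round 4. New:
  {1,5}  = {1} ∪ {5}
  {2,4}  = {2} ∪ {4}
  {2,5}  = {2} ∪ {5}
  {1,3,6}  = {1} ∪ {3,6}
  {2,4,5}  = {2} ∪ {4,5}
  {3,4,6}  = S∖{1,2,5}
  {1,3,4,6}  = {1,4} ∪ {3,6}
  {1,3,5,6}  = {1} ∪ {3,5,6}
  {2,3,4,6}  = {2,3,6} ∪ {4}
  — 32 sets.
Round 5: stable.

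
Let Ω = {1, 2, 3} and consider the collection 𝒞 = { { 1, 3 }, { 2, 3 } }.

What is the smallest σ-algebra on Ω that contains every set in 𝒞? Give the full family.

Begin from { {  }, { 1, 3 }, { 2, 3 }, Ω } (that is, 𝒞 plus ∅ and Ω).
Round 1: +2 →
  { 1 }  = ᶜ of { 2, 3 }
  { 2 }  = ᶜ of { 1, 3 }
  [6 total]
Round 2: 1 new —
  { 1, 2 }  = { 2 } ∪ { 1 }
  [7 total]
Round 3 adds 1:
  { 3 }  = ᶜ of { 1, 2 }
  [8 total]
Round 4 adds nothing — fixpoint reached.

Hence σ(𝒞) has 8 members: { {  }, { 1 }, { 2 }, { 3 }, { 1, 2 }, { 1, 3 }, { 2, 3 }, Ω }.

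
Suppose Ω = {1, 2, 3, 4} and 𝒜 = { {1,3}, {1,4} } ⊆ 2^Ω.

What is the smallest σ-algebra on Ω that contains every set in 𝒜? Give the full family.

Seed the family with 𝒜 together with ∅ and Ω: { {}, {1,3}, {1,4}, Ω }.
Step 1 (3 new):
  {2,3}  = {1,4}ᶜ
  {2,4}  = {1,3}ᶜ
  {1,3,4}  = {1,3} ∪ {1,4}
Step 2 (4 new):
  {2}  = {1,3,4}ᶜ
  {1,2,3}  = {2,3} ∪ {1,3}
  {1,2,4}  = {1,4} ∪ {2,4}
  {2,3,4}  = {2,3} ∪ {2,4}
Step 3 adds 3:
  {1}  = {2,3,4}ᶜ
  {3}  = {1,2,4}ᶜ
  {4}  = {1,2,3}ᶜ
Step 4: 2 new —
  {1,2}  = {2} ∪ {1}
  {3,4}  = {3} ∪ {4}
After Step 5 the family is unchanged; done.

Hence σ(𝒜) has 16 members: { {}, {1}, {2}, {3}, {4}, {1,2}, {1,3}, {1,4}, {2,3}, {2,4}, {3,4}, {1,2,3}, {1,2,4}, {1,3,4}, {2,3,4}, Ω }.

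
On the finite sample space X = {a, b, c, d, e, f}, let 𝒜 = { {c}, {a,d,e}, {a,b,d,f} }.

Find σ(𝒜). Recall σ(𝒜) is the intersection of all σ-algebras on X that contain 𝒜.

Answer: σ(𝒜) = { ∅, {c}, {e}, {a,d}, {b,f}, {c,e}, {a,c,d}, {a,d,e}, {b,c,f}, {b,e,f}, {a,b,d,f}, {a,c,d,e}, {b,c,e,f}, {a,b,c,d,f}, {a,b,d,e,f}, X }

Trace:
Take S₀ = 𝒜 ∪ {∅, X} = { ∅, {c}, {a,d,e}, {a,b,d,f}, X }.
Pass 1. New:
  {c,e}  = ᶜ of {a,b,d,f}
  {b,c,f}  = ᶜ of {a,d,e}
  {a,c,d,e}  = {a,d,e} ∪ {c}
  {a,b,c,d,f}  = {c} ∪ {a,b,d,f}
  {a,b,d,e,f}  = ᶜ of {c}
Pass 2. New:
  {e}  = ᶜ of {a,b,c,d,f}
  {b,f}  = ᶜ of {a,c,d,e}
  {b,c,e,f}  = {b,c,f} ∪ {c,e}
Pass 3 (2 new):
  {a,d}  = ᶜ of {b,c,e,f}
  {b,e,f}  = {b,f} ∪ {e}
Pass 4. New:
  {a,c,d}  = ᶜ of {b,e,f}
After Pass 5 the family is unchanged; done.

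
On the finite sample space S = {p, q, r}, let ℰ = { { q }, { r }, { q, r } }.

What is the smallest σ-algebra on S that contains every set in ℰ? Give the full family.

σ(ℰ) = { ∅, { p }, { q }, { r }, { p, q }, { p, r }, { q, r }, S }

Derivation:
Initial family (5 sets): { ∅, { q }, { r }, { q, r }, S }.
Iteration 1. New:
  { p }  = S∖{ q, r }
  { p, q }  = S∖{ r }
  { p, r }  = S∖{ q }
  |family| = 8
Iteration 2: no new sets; the family is a σ-algebra.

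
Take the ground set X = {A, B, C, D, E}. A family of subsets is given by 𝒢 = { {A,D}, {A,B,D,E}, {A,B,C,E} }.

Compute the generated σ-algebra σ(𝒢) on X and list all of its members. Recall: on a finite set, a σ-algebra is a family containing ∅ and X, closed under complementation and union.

Seed the family with 𝒢 together with ∅ and X: { {}, {A,D}, {A,B,C,E}, {A,B,D,E}, X }.
Iteration 1: +3 →
  {C}  = ᶜ of {A,B,D,E}
  {D}  = ᶜ of {A,B,C,E}
  {B,C,E}  = ᶜ of {A,D}
  [8 total]
Iteration 2. New:
  {C,D}  = {D} ∪ {C}
  {A,C,D}  = {C} ∪ {A,D}
  {B,C,D,E}  = {D} ∪ {B,C,E}
  [11 total]
Iteration 3 (3 new):
  {A}  = ᶜ of {B,C,D,E}
  {B,E}  = ᶜ of {A,C,D}
  {A,B,E}  = ᶜ of {C,D}
  [14 total]
Iteration 4 adds 2:
  {A,C}  = {C} ∪ {A}
  {B,D,E}  = {B,E} ∪ {D}
  [16 total]
Iteration 5 adds nothing — fixpoint reached.

Hence σ(𝒢) has 16 members: { {}, {A}, {C}, {D}, {A,C}, {A,D}, {B,E}, {C,D}, {A,B,E}, {A,C,D}, {B,C,E}, {B,D,E}, {A,B,C,E}, {A,B,D,E}, {B,C,D,E}, X }.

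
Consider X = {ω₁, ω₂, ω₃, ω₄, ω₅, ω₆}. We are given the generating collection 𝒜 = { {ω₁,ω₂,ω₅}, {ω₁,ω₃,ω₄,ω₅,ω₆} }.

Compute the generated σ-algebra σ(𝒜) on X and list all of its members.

Answer: σ(𝒜) = { {}, {ω₂}, {ω₁,ω₅}, {ω₁,ω₂,ω₅}, {ω₃,ω₄,ω₆}, {ω₂,ω₃,ω₄,ω₆}, {ω₁,ω₃,ω₄,ω₅,ω₆}, X }

Check:
Begin from { {}, {ω₁,ω₂,ω₅}, {ω₁,ω₃,ω₄,ω₅,ω₆}, X } (that is, 𝒜 plus ∅ and X).
Pass 1: 2 new —
  {ω₂}  = ᶜ of {ω₁,ω₃,ω₄,ω₅,ω₆}
  {ω₃,ω₄,ω₆}  = ᶜ of {ω₁,ω₂,ω₅}
  — 6 sets.
Pass 2. New:
  {ω₂,ω₃,ω₄,ω₆}  = {ω₃,ω₄,ω₆} ∪ {ω₂}
  — 7 sets.
Pass 3: 1 new —
  {ω₁,ω₅}  = ᶜ of {ω₂,ω₃,ω₄,ω₆}
  — 8 sets.
Pass 4: no new sets; the family is a σ-algebra.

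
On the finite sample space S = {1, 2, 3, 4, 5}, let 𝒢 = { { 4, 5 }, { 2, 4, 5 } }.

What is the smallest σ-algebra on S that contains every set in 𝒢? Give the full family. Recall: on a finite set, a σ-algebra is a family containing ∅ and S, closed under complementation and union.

σ(𝒢) (8 sets): { {  }, { 2 }, { 1, 3 }, { 4, 5 }, { 1, 2, 3 }, { 2, 4, 5 }, { 1, 3, 4, 5 }, S }

Trace:
Begin from { {  }, { 4, 5 }, { 2, 4, 5 }, S } (that is, 𝒢 plus ∅ and S).
Round 1 adds 2:
  { 1, 3 }  = complement { 2, 4, 5 }
  { 1, 2, 3 }  = complement { 4, 5 }
  |family| = 6
Round 2: +1 →
  { 1, 3, 4, 5 }  = { 4, 5 } ∪ { 1, 3 }
  |family| = 7
Round 3: +1 →
  { 2 }  = complement { 1, 3, 4, 5 }
  |family| = 8
After Round 4 the family is unchanged; done.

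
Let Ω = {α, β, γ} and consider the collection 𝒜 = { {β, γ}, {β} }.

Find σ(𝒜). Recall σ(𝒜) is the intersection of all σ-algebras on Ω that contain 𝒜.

Answer: σ(𝒜) = { ∅, {α}, {β}, {γ}, {α, β}, {α, γ}, {β, γ}, Ω }

Trace:
Start: 𝒜 ∪ {∅, Ω} = { ∅, {β}, {β, γ}, Ω }.
Round 1 adds 2:
  {α}  = ᶜ of {β, γ}
  {α, γ}  = ᶜ of {β}
  |family| = 6
Round 2: +1 →
  {α, β}  = {β} ∪ {α}
  |family| = 7
Round 3 (1 new):
  {γ}  = ᶜ of {α, β}
  |family| = 8
Round 4: closed — nothing new.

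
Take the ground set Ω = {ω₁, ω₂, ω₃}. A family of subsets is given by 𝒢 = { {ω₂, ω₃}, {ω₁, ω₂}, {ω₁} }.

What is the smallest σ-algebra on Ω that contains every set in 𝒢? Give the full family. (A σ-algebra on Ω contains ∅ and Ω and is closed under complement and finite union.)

Answer: σ(𝒢) = { {}, {ω₁}, {ω₂}, {ω₃}, {ω₁, ω₂}, {ω₁, ω₃}, {ω₂, ω₃}, Ω }

Trace:
Take S₀ = 𝒢 ∪ {∅, Ω} = { {}, {ω₁}, {ω₁, ω₂}, {ω₂, ω₃}, Ω }.
Iteration 1: +1 →
  {ω₃}  = Ω∖{ω₁, ω₂}
  |family| = 6
Iteration 2 (1 new):
  {ω₁, ω₃}  = {ω₃} ∪ {ω₁}
  |family| = 7
Iteration 3: 1 new —
  {ω₂}  = Ω∖{ω₁, ω₃}
  |family| = 8
After Iteration 4 the family is unchanged; done.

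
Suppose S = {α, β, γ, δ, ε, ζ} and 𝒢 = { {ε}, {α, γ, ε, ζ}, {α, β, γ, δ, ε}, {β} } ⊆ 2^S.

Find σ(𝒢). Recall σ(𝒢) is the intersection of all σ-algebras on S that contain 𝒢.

Begin from { ∅, {β}, {ε}, {α, γ, ε, ζ}, {α, β, γ, δ, ε}, S } (that is, 𝒢 plus ∅ and S).
Iteration 1. New:
  {ζ}  = S∖{α, β, γ, δ, ε}
  {β, δ}  = S∖{α, γ, ε, ζ}
  {β, ε}  = {β} ∪ {ε}
  {α, β, γ, δ, ζ}  = S∖{ε}
  {α, β, γ, ε, ζ}  = {α, γ, ε, ζ} ∪ {β}
  {α, γ, δ, ε, ζ}  = S∖{β}
  (now 12)
Iteration 2. New:
  {δ}  = S∖{α, β, γ, ε, ζ}
  {β, ζ}  = {β} ∪ {ζ}
  {ε, ζ}  = {ζ} ∪ {ε}
  {β, δ, ε}  = {β, ε} ∪ {β, δ}
  {β, δ, ζ}  = {ζ} ∪ {β, δ}
  {β, ε, ζ}  = {β, ε} ∪ {ζ}
  {α, γ, δ, ζ}  = S∖{β, ε}
  (now 19)
Iteration 3: 9 new —
  {δ, ε}  = {ε} ∪ {δ}
  {δ, ζ}  = {ζ} ∪ {δ}
  {α, γ, δ}  = S∖{β, ε, ζ}
  {α, γ, ε}  = S∖{β, δ, ζ}
  {α, γ, ζ}  = S∖{β, δ, ε}
  {δ, ε, ζ}  = {ε, ζ} ∪ {δ}
  {α, β, γ, δ}  = S∖{ε, ζ}
  {α, γ, δ, ε}  = S∖{β, ζ}
  {β, δ, ε, ζ}  = {β, δ, ζ} ∪ {β, ε}
  (now 28)
Iteration 4 adds 4:
  {α, γ}  = S∖{β, δ, ε, ζ}
  {α, β, γ}  = S∖{δ, ε, ζ}
  {α, β, γ, ε}  = S∖{δ, ζ}
  {α, β, γ, ζ}  = S∖{δ, ε}
  (now 32)
Iteration 5: stable.

Hence σ(𝒢) has 32 members: { ∅, {β}, {δ}, {ε}, {ζ}, {α, γ}, {β, δ}, {β, ε}, {β, ζ}, {δ, ε}, {δ, ζ}, {ε, ζ}, {α, β, γ}, {α, γ, δ}, {α, γ, ε}, {α, γ, ζ}, {β, δ, ε}, {β, δ, ζ}, {β, ε, ζ}, {δ, ε, ζ}, {α, β, γ, δ}, {α, β, γ, ε}, {α, β, γ, ζ}, {α, γ, δ, ε}, {α, γ, δ, ζ}, {α, γ, ε, ζ}, {β, δ, ε, ζ}, {α, β, γ, δ, ε}, {α, β, γ, δ, ζ}, {α, β, γ, ε, ζ}, {α, γ, δ, ε, ζ}, S }.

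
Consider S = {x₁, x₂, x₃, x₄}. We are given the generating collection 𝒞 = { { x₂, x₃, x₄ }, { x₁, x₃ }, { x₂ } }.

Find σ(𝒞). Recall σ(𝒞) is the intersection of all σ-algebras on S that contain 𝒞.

Seed the family with 𝒞 together with ∅ and S: { ∅, { x₂ }, { x₁, x₃ }, { x₂, x₃, x₄ }, S }.
Round 1 (4 new):
  { x₁ }  = complement { x₂, x₃, x₄ }
  { x₂, x₄ }  = complement { x₁, x₃ }
  { x₁, x₂, x₃ }  = { x₁, x₃ } ∪ { x₂ }
  { x₁, x₃, x₄ }  = complement { x₂ }
  (now 9)
Round 2: +3 →
  { x₄ }  = complement { x₁, x₂, x₃ }
  { x₁, x₂ }  = { x₂ } ∪ { x₁ }
  { x₁, x₂, x₄ }  = { x₂, x₄ } ∪ { x₁ }
  (now 12)
Round 3. New:
  { x₃ }  = complement { x₁, x₂, x₄ }
  { x₁, x₄ }  = { x₄ } ∪ { x₁ }
  { x₃, x₄ }  = complement { x₁, x₂ }
  (now 15)
Round 4 (1 new):
  { x₂, x₃ }  = complement { x₁, x₄ }
  (now 16)
Round 5: closed — nothing new.

|σ(𝒞)| = 16.  σ(𝒞) = { ∅, { x₁ }, { x₂ }, { x₃ }, { x₄ }, { x₁, x₂ }, { x₁, x₃ }, { x₁, x₄ }, { x₂, x₃ }, { x₂, x₄ }, { x₃, x₄ }, { x₁, x₂, x₃ }, { x₁, x₂, x₄ }, { x₁, x₃, x₄ }, { x₂, x₃, x₄ }, S }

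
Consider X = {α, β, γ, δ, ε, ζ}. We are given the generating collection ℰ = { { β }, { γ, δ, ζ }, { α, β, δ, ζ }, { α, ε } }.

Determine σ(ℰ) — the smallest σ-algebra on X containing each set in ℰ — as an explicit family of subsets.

Begin from { ∅, { β }, { α, ε }, { γ, δ, ζ }, { α, β, δ, ζ }, X } (that is, ℰ plus ∅ and X).
Pass 1 adds 6:
  { γ, ε }  = { α, β, δ, ζ }ᶜ
  { α, β, ε }  = { γ, δ, ζ }ᶜ
  { β, γ, δ, ζ }  = { α, ε }ᶜ
  { α, β, γ, δ, ζ }  = { α, β, δ, ζ } ∪ { γ, δ, ζ }
  { α, β, δ, ε, ζ }  = { α, β, δ, ζ } ∪ { α, ε }
  { α, γ, δ, ε, ζ }  = { β }ᶜ
Pass 2 (7 new):
  { γ }  = { α, β, δ, ε, ζ }ᶜ
  { ε }  = { α, β, γ, δ, ζ }ᶜ
  { α, γ, ε }  = { α, ε } ∪ { γ, ε }
  { β, γ, ε }  = { β } ∪ { γ, ε }
  { α, β, γ, ε }  = { α, β, ε } ∪ { γ, ε }
  { γ, δ, ε, ζ }  = { γ, ε } ∪ { γ, δ, ζ }
  { β, γ, δ, ε, ζ }  = { β, γ, δ, ζ } ∪ { γ, ε }
Pass 3: +7 →
  { α }  = { β, γ, δ, ε, ζ }ᶜ
  { α, β }  = { γ, δ, ε, ζ }ᶜ
  { β, γ }  = { β } ∪ { γ }
  { β, ε }  = { β } ∪ { ε }
  { δ, ζ }  = { α, β, γ, ε }ᶜ
  { α, δ, ζ }  = { β, γ, ε }ᶜ
  { β, δ, ζ }  = { α, γ, ε }ᶜ
Pass 4. New:
  { α, γ }  = { γ } ∪ { α }
  { α, β, γ }  = { α, β } ∪ { γ }
  { δ, ε, ζ }  = { ε } ∪ { δ, ζ }
  { α, γ, δ, ζ }  = { β, ε }ᶜ
  { α, δ, ε, ζ }  = { β, γ }ᶜ
  { β, δ, ε, ζ }  = { β, δ, ζ } ∪ { β, ε }
Pass 5: stable.

Hence σ(ℰ) has 32 members: { ∅, { α }, { β }, { γ }, { ε }, { α, β }, { α, γ }, { α, ε }, { β, γ }, { β, ε }, { γ, ε }, { δ, ζ }, { α, β, γ }, { α, β, ε }, { α, γ, ε }, { α, δ, ζ }, { β, γ, ε }, { β, δ, ζ }, { γ, δ, ζ }, { δ, ε, ζ }, { α, β, γ, ε }, { α, β, δ, ζ }, { α, γ, δ, ζ }, { α, δ, ε, ζ }, { β, γ, δ, ζ }, { β, δ, ε, ζ }, { γ, δ, ε, ζ }, { α, β, γ, δ, ζ }, { α, β, δ, ε, ζ }, { α, γ, δ, ε, ζ }, { β, γ, δ, ε, ζ }, X }.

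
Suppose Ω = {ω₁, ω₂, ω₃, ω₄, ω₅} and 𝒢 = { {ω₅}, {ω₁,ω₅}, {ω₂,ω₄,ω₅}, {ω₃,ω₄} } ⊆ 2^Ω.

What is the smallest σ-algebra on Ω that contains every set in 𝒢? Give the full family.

Take S₀ = 𝒢 ∪ {∅, Ω} = { ∅, {ω₅}, {ω₁,ω₅}, {ω₃,ω₄}, {ω₂,ω₄,ω₅}, Ω }.
Pass 1: 8 new —
  {ω₁,ω₃}  = ᶜ of {ω₂,ω₄,ω₅}
  {ω₁,ω₂,ω₅}  = ᶜ of {ω₃,ω₄}
  {ω₂,ω₃,ω₄}  = ᶜ of {ω₁,ω₅}
  {ω₃,ω₄,ω₅}  = {ω₃,ω₄} ∪ {ω₅}
  {ω₁,ω₂,ω₃,ω₄}  = ᶜ of {ω₅}
  {ω₁,ω₂,ω₄,ω₅}  = {ω₁,ω₅} ∪ {ω₂,ω₄,ω₅}
  {ω₁,ω₃,ω₄,ω₅}  = {ω₃,ω₄} ∪ {ω₁,ω₅}
  {ω₂,ω₃,ω₄,ω₅}  = {ω₃,ω₄} ∪ {ω₂,ω₄,ω₅}
  [14 total]
Pass 2 (7 new):
  {ω₁}  = ᶜ of {ω₂,ω₃,ω₄,ω₅}
  {ω₂}  = ᶜ of {ω₁,ω₃,ω₄,ω₅}
  {ω₃}  = ᶜ of {ω₁,ω₂,ω₄,ω₅}
  {ω₁,ω₂}  = ᶜ of {ω₃,ω₄,ω₅}
  {ω₁,ω₃,ω₄}  = {ω₃,ω₄} ∪ {ω₁,ω₃}
  {ω₁,ω₃,ω₅}  = {ω₅} ∪ {ω₁,ω₃}
  {ω₁,ω₂,ω₃,ω₅}  = {ω₁,ω₂,ω₅} ∪ {ω₁,ω₃}
  [21 total]
Pass 3 (6 new):
  {ω₄}  = ᶜ of {ω₁,ω₂,ω₃,ω₅}
  {ω₂,ω₃}  = {ω₂} ∪ {ω₃}
  {ω₂,ω₄}  = ᶜ of {ω₁,ω₃,ω₅}
  {ω₂,ω₅}  = ᶜ of {ω₁,ω₃,ω₄}
  {ω₃,ω₅}  = {ω₅} ∪ {ω₃}
  {ω₁,ω₂,ω₃}  = {ω₂} ∪ {ω₁,ω₃}
  [27 total]
Pass 4: 5 new —
  {ω₁,ω₄}  = {ω₄} ∪ {ω₁}
  {ω₄,ω₅}  = ᶜ of {ω₁,ω₂,ω₃}
  {ω₁,ω₂,ω₄}  = ᶜ of {ω₃,ω₅}
  {ω₁,ω₄,ω₅}  = ᶜ of {ω₂,ω₃}
  {ω₂,ω₃,ω₅}  = {ω₂,ω₅} ∪ {ω₃}
  [32 total]
Pass 5: no new sets; the family is a σ-algebra.

σ(𝒢) = { ∅, {ω₁}, {ω₂}, {ω₃}, {ω₄}, {ω₅}, {ω₁,ω₂}, {ω₁,ω₃}, {ω₁,ω₄}, {ω₁,ω₅}, {ω₂,ω₃}, {ω₂,ω₄}, {ω₂,ω₅}, {ω₃,ω₄}, {ω₃,ω₅}, {ω₄,ω₅}, {ω₁,ω₂,ω₃}, {ω₁,ω₂,ω₄}, {ω₁,ω₂,ω₅}, {ω₁,ω₃,ω₄}, {ω₁,ω₃,ω₅}, {ω₁,ω₄,ω₅}, {ω₂,ω₃,ω₄}, {ω₂,ω₃,ω₅}, {ω₂,ω₄,ω₅}, {ω₃,ω₄,ω₅}, {ω₁,ω₂,ω₃,ω₄}, {ω₁,ω₂,ω₃,ω₅}, {ω₁,ω₂,ω₄,ω₅}, {ω₁,ω₃,ω₄,ω₅}, {ω₂,ω₃,ω₄,ω₅}, Ω }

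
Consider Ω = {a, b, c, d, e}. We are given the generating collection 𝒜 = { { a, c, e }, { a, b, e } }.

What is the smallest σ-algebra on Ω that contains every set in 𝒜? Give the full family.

Initial family (4 sets): { {  }, { a, b, e }, { a, c, e }, Ω }.
Round 1: 3 new —
  { b, d }  = Ω∖{ a, c, e }
  { c, d }  = Ω∖{ a, b, e }
  { a, b, c, e }  = { a, c, e } ∪ { a, b, e }
  (now 7)
Round 2: 4 new —
  { d }  = Ω∖{ a, b, c, e }
  { b, c, d }  = { c, d } ∪ { b, d }
  { a, b, d, e }  = { a, b, e } ∪ { b, d }
  { a, c, d, e }  = { c, d } ∪ { a, c, e }
  (now 11)
Round 3: +3 →
  { b }  = Ω∖{ a, c, d, e }
  { c }  = Ω∖{ a, b, d, e }
  { a, e }  = Ω∖{ b, c, d }
  (now 14)
Round 4 (2 new):
  { b, c }  = { c } ∪ { b }
  { a, d, e }  = { a, e } ∪ { d }
  (now 16)
Round 5: closed — nothing new.

Therefore σ(𝒜) = { {  }, { b }, { c }, { d }, { a, e }, { b, c }, { b, d }, { c, d }, { a, b, e }, { a, c, e }, { a, d, e }, { b, c, d }, { a, b, c, e }, { a, b, d, e }, { a, c, d, e }, Ω } (|σ(𝒜)| = 16).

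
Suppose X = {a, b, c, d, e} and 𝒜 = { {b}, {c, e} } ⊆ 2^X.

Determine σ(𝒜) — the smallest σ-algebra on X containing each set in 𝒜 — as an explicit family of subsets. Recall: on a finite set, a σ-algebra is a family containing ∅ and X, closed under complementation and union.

Begin from { {}, {b}, {c, e}, X } (that is, 𝒜 plus ∅ and X).
Iteration 1. New:
  {a, b, d}  = ᶜ of {c, e}
  {b, c, e}  = {c, e} ∪ {b}
  {a, c, d, e}  = ᶜ of {b}
  |family| = 7
Iteration 2. New:
  {a, d}  = ᶜ of {b, c, e}
  |family| = 8
Iteration 3: no new sets; the family is a σ-algebra.

Therefore σ(𝒜) = { {}, {b}, {a, d}, {c, e}, {a, b, d}, {b, c, e}, {a, c, d, e}, X } (|σ(𝒜)| = 8).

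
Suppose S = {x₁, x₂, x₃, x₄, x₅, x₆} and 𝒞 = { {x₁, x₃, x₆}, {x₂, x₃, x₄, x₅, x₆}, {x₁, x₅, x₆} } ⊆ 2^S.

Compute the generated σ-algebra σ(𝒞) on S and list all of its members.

|σ(𝒞)| = 32.  σ(𝒞) = { {}, {x₁}, {x₃}, {x₅}, {x₆}, {x₁, x₃}, {x₁, x₅}, {x₁, x₆}, {x₂, x₄}, {x₃, x₅}, {x₃, x₆}, {x₅, x₆}, {x₁, x₂, x₄}, {x₁, x₃, x₅}, {x₁, x₃, x₆}, {x₁, x₅, x₆}, {x₂, x₃, x₄}, {x₂, x₄, x₅}, {x₂, x₄, x₆}, {x₃, x₅, x₆}, {x₁, x₂, x₃, x₄}, {x₁, x₂, x₄, x₅}, {x₁, x₂, x₄, x₆}, {x₁, x₃, x₅, x₆}, {x₂, x₃, x₄, x₅}, {x₂, x₃, x₄, x₆}, {x₂, x₄, x₅, x₆}, {x₁, x₂, x₃, x₄, x₅}, {x₁, x₂, x₃, x₄, x₆}, {x₁, x₂, x₄, x₅, x₆}, {x₂, x₃, x₄, x₅, x₆}, S }

Check:
Take S₀ = 𝒞 ∪ {∅, S} = { {}, {x₁, x₃, x₆}, {x₁, x₅, x₆}, {x₂, x₃, x₄, x₅, x₆}, S }.
Step 1: +4 →
  {x₁}  = {x₂, x₃, x₄, x₅, x₆}ᶜ
  {x₂, x₃, x₄}  = {x₁, x₅, x₆}ᶜ
  {x₂, x₄, x₅}  = {x₁, x₃, x₆}ᶜ
  {x₁, x₃, x₅, x₆}  = {x₁, x₅, x₆} ∪ {x₁, x₃, x₆}
Step 2: 6 new —
  {x₂, x₄}  = {x₁, x₃, x₅, x₆}ᶜ
  {x₁, x₂, x₃, x₄}  = {x₂, x₃, x₄} ∪ {x₁}
  {x₁, x₂, x₄, x₅}  = {x₂, x₄, x₅} ∪ {x₁}
  {x₂, x₃, x₄, x₅}  = {x₂, x₃, x₄} ∪ {x₂, x₄, x₅}
  {x₁, x₂, x₃, x₄, x₆}  = {x₂, x₃, x₄} ∪ {x₁, x₃, x₆}
  {x₁, x₂, x₄, x₅, x₆}  = {x₁, x₅, x₆} ∪ {x₂, x₄, x₅}
Step 3: 7 new —
  {x₃}  = {x₁, x₂, x₄, x₅, x₆}ᶜ
  {x₅}  = {x₁, x₂, x₃, x₄, x₆}ᶜ
  {x₁, x₆}  = {x₂, x₃, x₄, x₅}ᶜ
  {x₃, x₆}  = {x₁, x₂, x₄, x₅}ᶜ
  {x₅, x₆}  = {x₁, x₂, x₃, x₄}ᶜ
  {x₁, x₂, x₄}  = {x₂, x₄} ∪ {x₁}
  {x₁, x₂, x₃, x₄, x₅}  = {x₁, x₂, x₄, x₅} ∪ {x₁, x₂, x₃, x₄}
Step 4: +8 →
  {x₆}  = {x₁, x₂, x₃, x₄, x₅}ᶜ
  {x₁, x₃}  = {x₃} ∪ {x₁}
  {x₁, x₅}  = {x₅} ∪ {x₁}
  {x₃, x₅}  = {x₅} ∪ {x₃}
  {x₃, x₅, x₆}  = {x₁, x₂, x₄}ᶜ
  {x₁, x₂, x₄, x₆}  = {x₁, x₆} ∪ {x₂, x₄}
  {x₂, x₃, x₄, x₆}  = {x₂, x₃, x₄} ∪ {x₃, x₆}
  {x₂, x₄, x₅, x₆}  = {x₅, x₆} ∪ {x₂, x₄}
Step 5: +2 →
  {x₁, x₃, x₅}  = {x₅} ∪ {x₁, x₃}
  {x₂, x₄, x₆}  = {x₆} ∪ {x₂, x₄}
Step 6: stable.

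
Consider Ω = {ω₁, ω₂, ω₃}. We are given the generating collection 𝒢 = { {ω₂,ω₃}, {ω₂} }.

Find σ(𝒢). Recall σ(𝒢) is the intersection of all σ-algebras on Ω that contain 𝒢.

Take S₀ = 𝒢 ∪ {∅, Ω} = { ∅, {ω₂}, {ω₂,ω₃}, Ω }.
Iteration 1 adds 2:
  {ω₁}  = {ω₂,ω₃}ᶜ
  {ω₁,ω₃}  = {ω₂}ᶜ
  — 6 sets.
Iteration 2. New:
  {ω₁,ω₂}  = {ω₂} ∪ {ω₁}
  — 7 sets.
Iteration 3: +1 →
  {ω₃}  = {ω₁,ω₂}ᶜ
  — 8 sets.
Iteration 4 adds nothing — fixpoint reached.

Hence σ(𝒢) has 8 members: { ∅, {ω₁}, {ω₂}, {ω₃}, {ω₁,ω₂}, {ω₁,ω₃}, {ω₂,ω₃}, Ω }.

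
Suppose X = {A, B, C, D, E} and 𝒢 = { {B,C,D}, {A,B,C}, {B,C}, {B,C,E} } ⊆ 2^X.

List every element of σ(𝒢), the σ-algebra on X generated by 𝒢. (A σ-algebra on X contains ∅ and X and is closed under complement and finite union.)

σ(𝒢) (16 sets): { {}, {A}, {D}, {E}, {A,D}, {A,E}, {B,C}, {D,E}, {A,B,C}, {A,D,E}, {B,C,D}, {B,C,E}, {A,B,C,D}, {A,B,C,E}, {B,C,D,E}, X }

Working:
Seed the family with 𝒢 together with ∅ and X: { {}, {B,C}, {A,B,C}, {B,C,D}, {B,C,E}, X }.
Step 1 adds 7:
  {A,D}  = X∖{B,C,E}
  {A,E}  = X∖{B,C,D}
  {D,E}  = X∖{A,B,C}
  {A,D,E}  = X∖{B,C}
  {A,B,C,D}  = {A,B,C} ∪ {B,C,D}
  {A,B,C,E}  = {B,C,E} ∪ {A,B,C}
  {B,C,D,E}  = {B,C,E} ∪ {B,C,D}
  (now 13)
Step 2: 3 new —
  {A}  = X∖{B,C,D,E}
  {D}  = X∖{A,B,C,E}
  {E}  = X∖{A,B,C,D}
  (now 16)
Step 3: no new sets; the family is a σ-algebra.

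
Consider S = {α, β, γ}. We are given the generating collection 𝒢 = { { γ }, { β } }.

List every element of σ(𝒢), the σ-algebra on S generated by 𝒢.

σ(𝒢) = { {}, { α }, { β }, { γ }, { α, β }, { α, γ }, { β, γ }, S }

Check:
Begin from { {}, { β }, { γ }, S } (that is, 𝒢 plus ∅ and S).
Step 1 (3 new):
  { α, β }  = { γ }ᶜ
  { α, γ }  = { β }ᶜ
  { β, γ }  = { γ } ∪ { β }
  — 7 sets.
Step 2 (1 new):
  { α }  = { β, γ }ᶜ
  — 8 sets.
Step 3: stable.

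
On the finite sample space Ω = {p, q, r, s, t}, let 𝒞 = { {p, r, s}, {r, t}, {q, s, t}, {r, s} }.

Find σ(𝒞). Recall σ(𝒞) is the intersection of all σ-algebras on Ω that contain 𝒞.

Answer: σ(𝒞) = { {}, {p}, {q}, {r}, {s}, {t}, {p, q}, {p, r}, {p, s}, {p, t}, {q, r}, {q, s}, {q, t}, {r, s}, {r, t}, {s, t}, {p, q, r}, {p, q, s}, {p, q, t}, {p, r, s}, {p, r, t}, {p, s, t}, {q, r, s}, {q, r, t}, {q, s, t}, {r, s, t}, {p, q, r, s}, {p, q, r, t}, {p, q, s, t}, {p, r, s, t}, {q, r, s, t}, Ω }

Trace:
Initial family (6 sets): { {}, {r, s}, {r, t}, {p, r, s}, {q, s, t}, Ω }.
Round 1 adds 7:
  {p, r}  = ᶜ of {q, s, t}
  {q, t}  = ᶜ of {p, r, s}
  {p, q, s}  = ᶜ of {r, t}
  {p, q, t}  = ᶜ of {r, s}
  {r, s, t}  = {r, s} ∪ {r, t}
  {p, r, s, t}  = {p, r, s} ∪ {r, t}
  {q, r, s, t}  = {r, s} ∪ {q, s, t}
Round 2. New:
  {p}  = ᶜ of {q, r, s, t}
  {q}  = ᶜ of {p, r, s, t}
  {p, q}  = ᶜ of {r, s, t}
  {p, r, t}  = {p, r} ∪ {r, t}
  {q, r, t}  = {q, t} ∪ {r, t}
  {p, q, r, s}  = {r, s} ∪ {p, q, s}
  {p, q, r, t}  = {q, t} ∪ {p, r}
  {p, q, s, t}  = {q, t} ∪ {p, q, s}
Round 3: 7 new —
  {r}  = ᶜ of {p, q, s, t}
  {s}  = ᶜ of {p, q, r, t}
  {t}  = ᶜ of {p, q, r, s}
  {p, s}  = ᶜ of {q, r, t}
  {q, s}  = ᶜ of {p, r, t}
  {p, q, r}  = {q} ∪ {p, r}
  {q, r, s}  = {r, s} ∪ {q}
Round 4: 4 new —
  {p, t}  = ᶜ of {q, r, s}
  {q, r}  = {q} ∪ {r}
  {s, t}  = ᶜ of {p, q, r}
  {p, s, t}  = {t} ∪ {p, s}
Round 5: already closed under ᶜ and ∪.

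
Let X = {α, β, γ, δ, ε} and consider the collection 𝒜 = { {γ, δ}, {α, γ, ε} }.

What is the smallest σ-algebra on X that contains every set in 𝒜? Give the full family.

Seed the family with 𝒜 together with ∅ and X: { {}, {γ, δ}, {α, γ, ε}, X }.
Step 1: +3 →
  {β, δ}  = complement {α, γ, ε}
  {α, β, ε}  = complement {γ, δ}
  {α, γ, δ, ε}  = {α, γ, ε} ∪ {γ, δ}
  — 7 sets.
Step 2: 4 new —
  {β}  = complement {α, γ, δ, ε}
  {β, γ, δ}  = {γ, δ} ∪ {β, δ}
  {α, β, γ, ε}  = {α, β, ε} ∪ {α, γ, ε}
  {α, β, δ, ε}  = {α, β, ε} ∪ {β, δ}
  — 11 sets.
Step 3: 3 new —
  {γ}  = complement {α, β, δ, ε}
  {δ}  = complement {α, β, γ, ε}
  {α, ε}  = complement {β, γ, δ}
  — 14 sets.
Step 4: +2 →
  {β, γ}  = {γ} ∪ {β}
  {α, δ, ε}  = {α, ε} ∪ {δ}
  — 16 sets.
Step 5: already closed under ᶜ and ∪.

Therefore σ(𝒜) = { {}, {β}, {γ}, {δ}, {α, ε}, {β, γ}, {β, δ}, {γ, δ}, {α, β, ε}, {α, γ, ε}, {α, δ, ε}, {β, γ, δ}, {α, β, γ, ε}, {α, β, δ, ε}, {α, γ, δ, ε}, X } (|σ(𝒜)| = 16).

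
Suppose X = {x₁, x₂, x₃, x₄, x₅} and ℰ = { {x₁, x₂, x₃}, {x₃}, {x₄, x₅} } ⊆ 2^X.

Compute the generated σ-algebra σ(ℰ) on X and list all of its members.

Seed the family with ℰ together with ∅ and X: { {}, {x₃}, {x₄, x₅}, {x₁, x₂, x₃}, X }.
Iteration 1: +2 →
  {x₃, x₄, x₅}  = {x₄, x₅} ∪ {x₃}
  {x₁, x₂, x₄, x₅}  = {x₃}ᶜ
  (now 7)
Iteration 2: +1 →
  {x₁, x₂}  = {x₃, x₄, x₅}ᶜ
  (now 8)
Iteration 3: closed — nothing new.

Hence σ(ℰ) has 8 members: { {}, {x₃}, {x₁, x₂}, {x₄, x₅}, {x₁, x₂, x₃}, {x₃, x₄, x₅}, {x₁, x₂, x₄, x₅}, X }.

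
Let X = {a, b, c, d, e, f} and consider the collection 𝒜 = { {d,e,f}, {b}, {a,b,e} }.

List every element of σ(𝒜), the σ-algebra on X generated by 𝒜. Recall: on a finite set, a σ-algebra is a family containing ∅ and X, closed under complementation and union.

Initial family (5 sets): { {}, {b}, {a,b,e}, {d,e,f}, X }.
Pass 1 adds 5:
  {a,b,c}  = {d,e,f}ᶜ
  {c,d,f}  = {a,b,e}ᶜ
  {b,d,e,f}  = {b} ∪ {d,e,f}
  {a,b,d,e,f}  = {a,b,e} ∪ {d,e,f}
  {a,c,d,e,f}  = {b}ᶜ
  |family| = 10
Pass 2 adds 7:
  {c}  = {a,b,d,e,f}ᶜ
  {a,c}  = {b,d,e,f}ᶜ
  {a,b,c,e}  = {a,b,c} ∪ {a,b,e}
  {b,c,d,f}  = {b} ∪ {c,d,f}
  {c,d,e,f}  = {c,d,f} ∪ {d,e,f}
  {a,b,c,d,f}  = {a,b,c} ∪ {c,d,f}
  {b,c,d,e,f}  = {b,d,e,f} ∪ {c,d,f}
  |family| = 17
Pass 3. New:
  {a}  = {b,c,d,e,f}ᶜ
  {e}  = {a,b,c,d,f}ᶜ
  {a,b}  = {c,d,e,f}ᶜ
  {a,e}  = {b,c,d,f}ᶜ
  {b,c}  = {c} ∪ {b}
  {d,f}  = {a,b,c,e}ᶜ
  {a,c,d,f}  = {a,c} ∪ {c,d,f}
  |family| = 24
Pass 4: +8 →
  {b,e}  = {a,c,d,f}ᶜ
  {c,e}  = {e} ∪ {c}
  {a,c,e}  = {e} ∪ {a,c}
  {a,d,f}  = {d,f} ∪ {a}
  {b,c,e}  = {e} ∪ {b,c}
  {b,d,f}  = {b} ∪ {d,f}
  {a,b,d,f}  = {a,b} ∪ {d,f}
  {a,d,e,f}  = {b,c}ᶜ
  |family| = 32
Pass 5: stable.

Therefore σ(𝒜) = { {}, {a}, {b}, {c}, {e}, {a,b}, {a,c}, {a,e}, {b,c}, {b,e}, {c,e}, {d,f}, {a,b,c}, {a,b,e}, {a,c,e}, {a,d,f}, {b,c,e}, {b,d,f}, {c,d,f}, {d,e,f}, {a,b,c,e}, {a,b,d,f}, {a,c,d,f}, {a,d,e,f}, {b,c,d,f}, {b,d,e,f}, {c,d,e,f}, {a,b,c,d,f}, {a,b,d,e,f}, {a,c,d,e,f}, {b,c,d,e,f}, X } (|σ(𝒜)| = 32).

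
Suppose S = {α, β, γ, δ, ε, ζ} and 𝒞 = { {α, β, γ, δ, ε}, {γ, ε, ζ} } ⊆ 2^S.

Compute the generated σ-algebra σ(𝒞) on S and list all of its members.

Answer: σ(𝒞) = { {}, {ζ}, {γ, ε}, {α, β, δ}, {γ, ε, ζ}, {α, β, δ, ζ}, {α, β, γ, δ, ε}, S }

Derivation:
Initial family (4 sets): { {}, {γ, ε, ζ}, {α, β, γ, δ, ε}, S }.
Pass 1 (2 new):
  {ζ}  = {α, β, γ, δ, ε}ᶜ
  {α, β, δ}  = {γ, ε, ζ}ᶜ
  |family| = 6
Pass 2. New:
  {α, β, δ, ζ}  = {α, β, δ} ∪ {ζ}
  |family| = 7
Pass 3. New:
  {γ, ε}  = {α, β, δ, ζ}ᶜ
  |family| = 8
Pass 4: no new sets; the family is a σ-algebra.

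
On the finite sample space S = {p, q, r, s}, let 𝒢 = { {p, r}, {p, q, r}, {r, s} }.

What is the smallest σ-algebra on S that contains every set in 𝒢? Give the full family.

Begin from { {}, {p, r}, {r, s}, {p, q, r}, S } (that is, 𝒢 plus ∅ and S).
Round 1: +4 →
  {s}  = complement {p, q, r}
  {p, q}  = complement {r, s}
  {q, s}  = complement {p, r}
  {p, r, s}  = {r, s} ∪ {p, r}
Round 2: 3 new —
  {q}  = complement {p, r, s}
  {p, q, s}  = {p, q} ∪ {s}
  {q, r, s}  = {r, s} ∪ {q, s}
Round 3: 2 new —
  {p}  = complement {q, r, s}
  {r}  = complement {p, q, s}
Round 4 (2 new):
  {p, s}  = {s} ∪ {p}
  {q, r}  = {r} ∪ {q}
Round 5: already closed under ᶜ and ∪.

Hence σ(𝒢) has 16 members: { {}, {p}, {q}, {r}, {s}, {p, q}, {p, r}, {p, s}, {q, r}, {q, s}, {r, s}, {p, q, r}, {p, q, s}, {p, r, s}, {q, r, s}, S }.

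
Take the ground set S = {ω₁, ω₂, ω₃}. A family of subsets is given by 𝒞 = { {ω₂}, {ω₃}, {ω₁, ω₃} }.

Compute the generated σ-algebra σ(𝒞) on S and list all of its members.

σ(𝒞) (8 sets): { ∅, {ω₁}, {ω₂}, {ω₃}, {ω₁, ω₂}, {ω₁, ω₃}, {ω₂, ω₃}, S }

Trace:
Begin from { ∅, {ω₂}, {ω₃}, {ω₁, ω₃}, S } (that is, 𝒞 plus ∅ and S).
Pass 1 (2 new):
  {ω₁, ω₂}  = {ω₃}ᶜ
  {ω₂, ω₃}  = {ω₃} ∪ {ω₂}
  |family| = 7
Pass 2 adds 1:
  {ω₁}  = {ω₂, ω₃}ᶜ
  |family| = 8
Pass 3 adds nothing — fixpoint reached.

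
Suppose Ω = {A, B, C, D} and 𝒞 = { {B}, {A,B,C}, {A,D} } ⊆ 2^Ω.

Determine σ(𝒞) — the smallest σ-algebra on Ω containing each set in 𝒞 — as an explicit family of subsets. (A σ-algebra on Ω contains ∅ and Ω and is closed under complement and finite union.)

σ(𝒞) = { {}, {A}, {B}, {C}, {D}, {A,B}, {A,C}, {A,D}, {B,C}, {B,D}, {C,D}, {A,B,C}, {A,B,D}, {A,C,D}, {B,C,D}, Ω }

Working:
Initial family (5 sets): { {}, {B}, {A,D}, {A,B,C}, Ω }.
Step 1: 4 new —
  {D}  = complement {A,B,C}
  {B,C}  = complement {A,D}
  {A,B,D}  = {A,D} ∪ {B}
  {A,C,D}  = complement {B}
  |family| = 9
Step 2: 3 new —
  {C}  = complement {A,B,D}
  {B,D}  = {B} ∪ {D}
  {B,C,D}  = {B,C} ∪ {D}
  |family| = 12
Step 3: 3 new —
  {A}  = complement {B,C,D}
  {A,C}  = complement {B,D}
  {C,D}  = {C} ∪ {D}
  |family| = 15
Step 4: 1 new —
  {A,B}  = complement {C,D}
  |family| = 16
Step 5: no new sets; the family is a σ-algebra.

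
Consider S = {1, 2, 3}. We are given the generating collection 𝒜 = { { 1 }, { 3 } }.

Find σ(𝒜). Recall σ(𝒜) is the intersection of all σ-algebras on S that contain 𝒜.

Begin from { {}, { 1 }, { 3 }, S } (that is, 𝒜 plus ∅ and S).
Iteration 1 (3 new):
  { 1, 2 }  = ᶜ of { 3 }
  { 1, 3 }  = { 3 } ∪ { 1 }
  { 2, 3 }  = ᶜ of { 1 }
  — 7 sets.
Iteration 2: 1 new —
  { 2 }  = ᶜ of { 1, 3 }
  — 8 sets.
Iteration 3 adds nothing — fixpoint reached.

Therefore σ(𝒜) = { {}, { 1 }, { 2 }, { 3 }, { 1, 2 }, { 1, 3 }, { 2, 3 }, S } (|σ(𝒜)| = 8).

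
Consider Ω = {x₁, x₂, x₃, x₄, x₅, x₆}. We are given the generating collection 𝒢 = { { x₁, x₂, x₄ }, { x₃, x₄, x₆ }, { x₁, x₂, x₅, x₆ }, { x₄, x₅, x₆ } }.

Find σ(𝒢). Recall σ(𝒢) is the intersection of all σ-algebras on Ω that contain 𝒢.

Take S₀ = 𝒢 ∪ {∅, Ω} = { {  }, { x₁, x₂, x₄ }, { x₃, x₄, x₆ }, { x₄, x₅, x₆ }, { x₁, x₂, x₅, x₆ }, Ω }.
Step 1. New:
  { x₃, x₄ }  = Ω∖{ x₁, x₂, x₅, x₆ }
  { x₁, x₂, x₃ }  = Ω∖{ x₄, x₅, x₆ }
  { x₁, x₂, x₅ }  = Ω∖{ x₃, x₄, x₆ }
  { x₃, x₅, x₆ }  = Ω∖{ x₁, x₂, x₄ }
  { x₃, x₄, x₅, x₆ }  = { x₃, x₄, x₆ } ∪ { x₄, x₅, x₆ }
  { x₁, x₂, x₃, x₄, x₆ }  = { x₃, x₄, x₆ } ∪ { x₁, x₂, x₄ }
  { x₁, x₂, x₄, x₅, x₆ }  = { x₄, x₅, x₆ } ∪ { x₁, x₂, x₄ }
  |family| = 13
Step 2 (8 new):
  { x₃ }  = Ω∖{ x₁, x₂, x₄, x₅, x₆ }
  { x₅ }  = Ω∖{ x₁, x₂, x₃, x₄, x₆ }
  { x₁, x₂ }  = Ω∖{ x₃, x₄, x₅, x₆ }
  { x₁, x₂, x₃, x₄ }  = { x₃, x₄ } ∪ { x₁, x₂, x₃ }
  { x₁, x₂, x₃, x₅ }  = { x₁, x₂, x₃ } ∪ { x₁, x₂, x₅ }
  { x₁, x₂, x₄, x₅ }  = { x₁, x₂, x₄ } ∪ { x₁, x₂, x₅ }
  { x₁, x₂, x₃, x₄, x₅ }  = { x₃, x₄ } ∪ { x₁, x₂, x₅ }
  { x₁, x₂, x₃, x₅, x₆ }  = { x₁, x₂, x₃ } ∪ { x₃, x₅, x₆ }
  |family| = 21
Step 3 adds 7:
  { x₄ }  = Ω∖{ x₁, x₂, x₃, x₅, x₆ }
  { x₆ }  = Ω∖{ x₁, x₂, x₃, x₄, x₅ }
  { x₃, x₅ }  = { x₅ } ∪ { x₃ }
  { x₃, x₆ }  = Ω∖{ x₁, x₂, x₄, x₅ }
  { x₄, x₆ }  = Ω∖{ x₁, x₂, x₃, x₅ }
  { x₅, x₆ }  = Ω∖{ x₁, x₂, x₃, x₄ }
  { x₃, x₄, x₅ }  = { x₃, x₄ } ∪ { x₅ }
  |family| = 28
Step 4 (4 new):
  { x₄, x₅ }  = { x₅ } ∪ { x₄ }
  { x₁, x₂, x₆ }  = Ω∖{ x₃, x₄, x₅ }
  { x₁, x₂, x₃, x₆ }  = { x₁, x₂, x₃ } ∪ { x₆ }
  { x₁, x₂, x₄, x₆ }  = Ω∖{ x₃, x₅ }
  |family| = 32
Step 5: closed — nothing new.

Therefore σ(𝒢) = { {  }, { x₃ }, { x₄ }, { x₅ }, { x₆ }, { x₁, x₂ }, { x₃, x₄ }, { x₃, x₅ }, { x₃, x₆ }, { x₄, x₅ }, { x₄, x₆ }, { x₅, x₆ }, { x₁, x₂, x₃ }, { x₁, x₂, x₄ }, { x₁, x₂, x₅ }, { x₁, x₂, x₆ }, { x₃, x₄, x₅ }, { x₃, x₄, x₆ }, { x₃, x₅, x₆ }, { x₄, x₅, x₆ }, { x₁, x₂, x₃, x₄ }, { x₁, x₂, x₃, x₅ }, { x₁, x₂, x₃, x₆ }, { x₁, x₂, x₄, x₅ }, { x₁, x₂, x₄, x₆ }, { x₁, x₂, x₅, x₆ }, { x₃, x₄, x₅, x₆ }, { x₁, x₂, x₃, x₄, x₅ }, { x₁, x₂, x₃, x₄, x₆ }, { x₁, x₂, x₃, x₅, x₆ }, { x₁, x₂, x₄, x₅, x₆ }, Ω } (|σ(𝒢)| = 32).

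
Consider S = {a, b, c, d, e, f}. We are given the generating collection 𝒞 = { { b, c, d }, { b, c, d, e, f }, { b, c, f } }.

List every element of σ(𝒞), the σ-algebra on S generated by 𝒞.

Start: 𝒞 ∪ {∅, S} = { ∅, { b, c, d }, { b, c, f }, { b, c, d, e, f }, S }.
Iteration 1 adds 4:
  { a }  = complement { b, c, d, e, f }
  { a, d, e }  = complement { b, c, f }
  { a, e, f }  = complement { b, c, d }
  { b, c, d, f }  = { b, c, d } ∪ { b, c, f }
  [9 total]
Iteration 2. New:
  { a, e }  = complement { b, c, d, f }
  { a, b, c, d }  = { b, c, d } ∪ { a }
  { a, b, c, f }  = { b, c, f } ∪ { a }
  { a, d, e, f }  = { a, d, e } ∪ { a, e, f }
  { a, b, c, d, e }  = { a, d, e } ∪ { b, c, d }
  { a, b, c, d, f }  = { b, c, d, f } ∪ { a }
  { a, b, c, e, f }  = { b, c, f } ∪ { a, e, f }
  [16 total]
Iteration 3 adds 6:
  { d }  = complement { a, b, c, e, f }
  { e }  = complement { a, b, c, d, f }
  { f }  = complement { a, b, c, d, e }
  { b, c }  = complement { a, d, e, f }
  { d, e }  = complement { a, b, c, f }
  { e, f }  = complement { a, b, c, d }
  [22 total]
Iteration 4 adds 9:
  { a, d }  = { a } ∪ { d }
  { a, f }  = { a } ∪ { f }
  { d, f }  = { f } ∪ { d }
  { a, b, c }  = { a } ∪ { b, c }
  { b, c, e }  = { e } ∪ { b, c }
  { d, e, f }  = { e, f } ∪ { d, e }
  { a, b, c, e }  = { b, c } ∪ { a, e }
  { b, c, d, e }  = { b, c, d } ∪ { e }
  { b, c, e, f }  = { e, f } ∪ { b, c, f }
  [31 total]
Iteration 5. New:
  { a, d, f }  = complement { b, c, e }
  [32 total]
After Iteration 6 the family is unchanged; done.

Hence σ(𝒞) has 32 members: { ∅, { a }, { d }, { e }, { f }, { a, d }, { a, e }, { a, f }, { b, c }, { d, e }, { d, f }, { e, f }, { a, b, c }, { a, d, e }, { a, d, f }, { a, e, f }, { b, c, d }, { b, c, e }, { b, c, f }, { d, e, f }, { a, b, c, d }, { a, b, c, e }, { a, b, c, f }, { a, d, e, f }, { b, c, d, e }, { b, c, d, f }, { b, c, e, f }, { a, b, c, d, e }, { a, b, c, d, f }, { a, b, c, e, f }, { b, c, d, e, f }, S }.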